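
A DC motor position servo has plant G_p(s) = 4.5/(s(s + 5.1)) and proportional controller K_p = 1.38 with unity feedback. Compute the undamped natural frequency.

1 + K_p·G_p(s) = 0 gives s² + 5.1s + 6.21 = 0.
Matching s² + 2ζω_n s + ω_n²: ω_n = √6.21 = 2.492 rad/s and 2ζω_n = 5.1, so ζ = 5.1/(2·2.492) = 1.02.

ω_n = 2.49 rad/s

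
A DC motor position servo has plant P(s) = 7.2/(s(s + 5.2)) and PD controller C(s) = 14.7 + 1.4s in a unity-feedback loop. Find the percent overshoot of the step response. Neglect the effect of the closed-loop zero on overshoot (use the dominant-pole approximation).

3.07%

Forward path: (14.7 + 1.4s)·7.2/(s(s+5.2)). The closed-loop characteristic equation is s² + (5.2 + 7.2·1.4)s + 7.2·14.7 = 0.
That is s² + 15.28s + 105.8 = 0, so ω_n = 10.29 rad/s and ζ = 15.28/(2·10.29) = 0.7426.
%OS = 100·exp(−πζ/√(1−ζ²)) = 3.07%.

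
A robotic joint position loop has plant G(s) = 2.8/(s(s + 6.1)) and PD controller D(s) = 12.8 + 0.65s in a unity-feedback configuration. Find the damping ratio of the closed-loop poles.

ζ = 0.661

Forward path: (12.8 + 0.65s)·2.8/(s(s+6.1)). The closed-loop characteristic equation is s² + (6.1 + 2.8·0.65)s + 2.8·12.8 = 0.
That is s² + 7.92s + 35.84 = 0, so ω_n = 5.987 rad/s and ζ = 7.92/(2·5.987) = 0.6615.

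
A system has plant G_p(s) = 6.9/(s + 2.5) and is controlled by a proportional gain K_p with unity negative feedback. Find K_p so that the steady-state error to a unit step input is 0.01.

K_p = 35.9

For a type-0 loop with proportional control, e_ss = 1/(1 + K_p·G_p(0)).
G_p(0) = 2.76. Require 1/(1 + K_p·2.76) = 0.01, so 1 + 2.76·K_p = 100.
K_p = (100 − 1)/2.76 = 35.9.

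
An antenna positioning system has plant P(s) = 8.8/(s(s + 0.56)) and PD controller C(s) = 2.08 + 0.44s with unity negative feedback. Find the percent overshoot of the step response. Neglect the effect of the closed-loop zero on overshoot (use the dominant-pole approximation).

Forward path: (2.08 + 0.44s)·8.8/(s(s+0.56)). The closed-loop characteristic equation is s² + (0.56 + 8.8·0.44)s + 8.8·2.08 = 0.
That is s² + 4.432s + 18.3 = 0, so ω_n = 4.278 rad/s and ζ = 4.432/(2·4.278) = 0.518.
%OS = 100·exp(−πζ/√(1−ζ²)) = 14.9%.

14.9%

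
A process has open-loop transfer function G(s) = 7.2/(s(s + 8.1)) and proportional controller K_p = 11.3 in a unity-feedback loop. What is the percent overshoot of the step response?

From 1 + K_pG(s) = 0: s² + 8.1s + 81.36 = 0 ⇒ ω_n = 9.02, ζ = 0.449.
%OS = 100·exp(−πζ/√(1−ζ²)) = 100·exp(−π·0.449/√0.7984) = 20.6%.

20.6%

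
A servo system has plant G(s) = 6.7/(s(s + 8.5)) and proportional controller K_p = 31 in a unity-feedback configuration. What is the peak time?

T_p = 0.228 s

From 1 + K_pG(s) = 0: s² + 8.5s + 207.7 = 0 ⇒ ω_n = 14.41, ζ = 0.2949.
Damped frequency ω_d = ω_n√(1−ζ²) = 13.77 rad/s, so peak time T_p = π/ω_d = 0.228 s.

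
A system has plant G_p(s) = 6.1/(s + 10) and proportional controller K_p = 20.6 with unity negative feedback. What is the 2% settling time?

Closed-loop transfer function: T(s) = K_p·G_p(s)/(1 + K_p·G_p(s)) = 125.7/(s + 10 + 125.7) = 125.7/(s + 135.7).
Time constant τ = 1/135.7 = 0.007371 s, so the 2% settling time is about 4τ = 0.0295 s.

T_s ≈ 0.0295 s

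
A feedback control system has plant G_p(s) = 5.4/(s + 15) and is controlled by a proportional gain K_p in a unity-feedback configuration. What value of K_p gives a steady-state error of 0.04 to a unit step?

Steady-state error for a unit step on this type-0 loop is 1/(1 + K_p·G_p(0)).
G_p(0) = 0.36. Require 1/(1 + K_p·0.36) = 0.04, so 1 + 0.36·K_p = 25.
K_p = (25 − 1)/0.36 = 66.7.

K_p = 66.7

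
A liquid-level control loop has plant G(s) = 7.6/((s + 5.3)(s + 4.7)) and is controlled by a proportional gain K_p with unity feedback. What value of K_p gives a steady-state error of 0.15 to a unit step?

Steady-state error for a unit step on this type-0 loop is 1/(1 + K_p·G(0)).
G(0) = 0.3051. Require 1/(1 + K_p·0.3051) = 0.15, so 1 + 0.3051·K_p = 6.667.
K_p = (6.667 − 1)/0.3051 = 18.6.

K_p = 18.6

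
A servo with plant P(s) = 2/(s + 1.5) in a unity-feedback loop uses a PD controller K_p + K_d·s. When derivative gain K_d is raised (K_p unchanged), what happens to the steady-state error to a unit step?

unchanged

K_d affects only the transient (the s-coefficient); the DC loop gain, and hence e_ss, depends only on K_p.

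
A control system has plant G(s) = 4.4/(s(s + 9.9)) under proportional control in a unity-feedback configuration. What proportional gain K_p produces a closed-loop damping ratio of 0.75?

Closed-loop characteristic equation: s² + 9.9s + K_p·4.4 = 0.
So ω_n = √(4.4K_p) and 2ζω_n = 9.9, giving ζ = 9.9/(2√(4.4K_p)).
Setting ζ = 0.75: √(4.4K_p) = 9.9/(2·0.75) = 6.6, so K_p = 43.56/4.4 = 9.9.

K_p = 9.9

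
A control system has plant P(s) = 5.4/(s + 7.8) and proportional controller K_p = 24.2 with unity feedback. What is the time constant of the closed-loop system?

τ = 0.00722 s

Closed-loop transfer function: T(s) = K_p·P(s)/(1 + K_p·P(s)) = 130.7/(s + 7.8 + 130.7) = 130.7/(s + 138.5).
Time constant τ = 1/138.5 = 0.00722 s.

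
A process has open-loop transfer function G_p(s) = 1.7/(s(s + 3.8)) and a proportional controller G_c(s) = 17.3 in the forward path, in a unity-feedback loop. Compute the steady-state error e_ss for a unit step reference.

0

The open loop G_c(s)G_p(s) has a pole at the origin (type 1), so the static position error constant is infinite and e_ss = 1/(1+∞) = 0.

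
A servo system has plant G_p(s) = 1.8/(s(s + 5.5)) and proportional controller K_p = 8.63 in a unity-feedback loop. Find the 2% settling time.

From 1 + K_pG_p(s) = 0: s² + 5.5s + 15.53 = 0 ⇒ ω_n = 3.941, ζ = 0.6977.
2% settling time T_s ≈ 4/(ζω_n) = 4/2.75 = 1.45 s.

T_s ≈ 1.45 s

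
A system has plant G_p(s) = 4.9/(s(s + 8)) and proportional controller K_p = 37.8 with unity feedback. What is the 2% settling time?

T_s ≈ 1 s

From 1 + K_pG_p(s) = 0: s² + 8s + 185.2 = 0 ⇒ ω_n = 13.61, ζ = 0.2939.
2% settling time T_s ≈ 4/(ζω_n) = 4/4 = 1 s.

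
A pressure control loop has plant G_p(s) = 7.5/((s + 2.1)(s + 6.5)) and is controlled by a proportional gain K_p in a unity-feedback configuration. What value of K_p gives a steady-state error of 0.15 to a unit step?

The loop is type 0, so e_ss(step) = 1/(1 + K_pos) with K_pos = K_p·G_p(0).
G_p(0) = 0.5495. Require 1/(1 + K_p·0.5495) = 0.15, so 1 + 0.5495·K_p = 6.667.
K_p = (6.667 − 1)/0.5495 = 10.3.

K_p = 10.3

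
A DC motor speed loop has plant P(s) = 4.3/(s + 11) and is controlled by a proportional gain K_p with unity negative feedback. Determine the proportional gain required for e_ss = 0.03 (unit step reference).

K_p = 82.7

Steady-state error for a unit step on this type-0 loop is 1/(1 + K_p·P(0)).
P(0) = 0.3909. Require 1/(1 + K_p·0.3909) = 0.03, so 1 + 0.3909·K_p = 33.33.
K_p = (33.33 − 1)/0.3909 = 82.7.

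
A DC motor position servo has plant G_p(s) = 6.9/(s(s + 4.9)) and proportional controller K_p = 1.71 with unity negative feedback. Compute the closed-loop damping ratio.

ζ = 0.713

The closed-loop denominator is s(s+4.9) + 1.71·6.9 = s² + 4.9s + 11.8.
So ω_n² = 11.8 ⇒ ω_n = 3.435 rad/s, and ζ = 4.9/(2ω_n) = 0.713.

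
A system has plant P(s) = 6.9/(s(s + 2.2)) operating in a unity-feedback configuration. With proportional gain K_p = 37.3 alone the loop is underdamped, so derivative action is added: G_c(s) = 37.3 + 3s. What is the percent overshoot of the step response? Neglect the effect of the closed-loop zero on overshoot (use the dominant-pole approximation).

Forward path: (37.3 + 3s)·6.9/(s(s+2.2)). The closed-loop characteristic equation is s² + (2.2 + 6.9·3)s + 6.9·37.3 = 0.
That is s² + 22.9s + 257.4 = 0, so ω_n = 16.04 rad/s and ζ = 22.9/(2·16.04) = 0.7137.
%OS = 100·exp(−πζ/√(1−ζ²)) = 4.07%.

4.07%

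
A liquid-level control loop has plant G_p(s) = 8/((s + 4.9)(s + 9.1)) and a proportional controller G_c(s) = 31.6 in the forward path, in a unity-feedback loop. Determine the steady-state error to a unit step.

The loop is type 0. Static position error constant K_pos = G_c(0)·G_p(0) = 31.6·0.1794 = 5.669.
Steady-state error to a unit step: e_ss = 1/(1+K_pos) = 1/6.669 = 0.15.

0.15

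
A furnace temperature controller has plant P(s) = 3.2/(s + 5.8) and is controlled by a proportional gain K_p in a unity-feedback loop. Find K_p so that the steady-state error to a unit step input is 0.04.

The loop is type 0, so e_ss(step) = 1/(1 + K_pos) with K_pos = K_p·P(0).
P(0) = 0.5517. Require 1/(1 + K_p·0.5517) = 0.04, so 1 + 0.5517·K_p = 25.
K_p = (25 − 1)/0.5517 = 43.5.

K_p = 43.5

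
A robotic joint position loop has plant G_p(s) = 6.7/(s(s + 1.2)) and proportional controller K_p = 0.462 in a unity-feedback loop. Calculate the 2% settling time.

T_s ≈ 6.67 s

From 1 + K_pG_p(s) = 0: s² + 1.2s + 3.095 = 0 ⇒ ω_n = 1.759, ζ = 0.341.
2% settling time T_s ≈ 4/(ζω_n) = 4/0.6 = 6.67 s.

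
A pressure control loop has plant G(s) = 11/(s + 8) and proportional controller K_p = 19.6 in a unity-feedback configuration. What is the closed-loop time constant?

τ = 0.00447 s

Closed-loop transfer function: T(s) = K_p·G(s)/(1 + K_p·G(s)) = 215.6/(s + 8 + 215.6) = 215.6/(s + 223.6).
Time constant τ = 1/223.6 = 0.00447 s.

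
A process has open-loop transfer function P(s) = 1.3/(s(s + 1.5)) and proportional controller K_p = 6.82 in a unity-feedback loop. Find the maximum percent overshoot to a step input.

The closed-loop denominator s² + 1.5s + 8.866 gives ω_n = √8.866 = 2.978 and ζ = 1.5/(2ω_n) = 0.2519.
%OS = 100·exp(−πζ/√(1−ζ²)) = 100·exp(−π·0.2519/√0.9366) = 44.1%.

44.1%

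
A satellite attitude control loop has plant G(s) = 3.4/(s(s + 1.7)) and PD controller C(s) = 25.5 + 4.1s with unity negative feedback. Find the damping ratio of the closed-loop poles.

ζ = 0.84

Forward path: (25.5 + 4.1s)·3.4/(s(s+1.7)). The closed-loop characteristic equation is s² + (1.7 + 3.4·4.1)s + 3.4·25.5 = 0.
That is s² + 15.64s + 86.7 = 0, so ω_n = 9.311 rad/s and ζ = 15.64/(2·9.311) = 0.8398.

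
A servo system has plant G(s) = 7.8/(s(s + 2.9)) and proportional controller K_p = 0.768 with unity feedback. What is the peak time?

T_p = 1.59 s

Closed-loop characteristic equation: s² + 2.9s + 5.99 = 0, so ω_n = 2.448 rad/s and ζ = 2.9/(2·2.448) = 0.5924.
Damped frequency ω_d = ω_n√(1−ζ²) = 1.972 rad/s, so peak time T_p = π/ω_d = 1.59 s.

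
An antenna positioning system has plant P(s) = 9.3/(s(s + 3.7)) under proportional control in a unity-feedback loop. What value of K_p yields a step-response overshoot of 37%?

From %OS = 100·exp(−πζ/√(1−ζ²)) = 37%, ζ = −ln(0.37)/√(π²+ln²(0.37)) = 0.3017.
Characteristic equation s² + 3.7s + 9.3K_p = 0 gives ζ = 3.7/(2√(9.3K_p)).
Setting ζ = 0.3017: √(9.3K_p) = 3.7/(2·0.3017) = 6.131, so K_p = 37.59/9.3 = 4.04.

K_p = 4.04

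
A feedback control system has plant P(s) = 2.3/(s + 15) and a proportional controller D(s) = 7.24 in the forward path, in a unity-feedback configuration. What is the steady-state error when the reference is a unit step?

0.474

The loop is type 0. Static position error constant K_pos = D(0)·P(0) = 7.24·0.1533 = 1.11.
Steady-state error to a unit step: e_ss = 1/(1+K_pos) = 1/2.11 = 0.474.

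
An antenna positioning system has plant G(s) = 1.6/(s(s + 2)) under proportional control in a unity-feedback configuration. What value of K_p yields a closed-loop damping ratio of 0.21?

Closed-loop characteristic equation: s² + 2s + K_p·1.6 = 0.
So ω_n = √(1.6K_p) and 2ζω_n = 2, giving ζ = 2/(2√(1.6K_p)).
Setting ζ = 0.21: √(1.6K_p) = 2/(2·0.21) = 4.762, so K_p = 22.68/1.6 = 14.2.

K_p = 14.2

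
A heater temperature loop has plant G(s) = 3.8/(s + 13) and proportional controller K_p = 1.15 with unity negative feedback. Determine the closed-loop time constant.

τ = 0.0576 s

Closed-loop transfer function: T(s) = K_p·G(s)/(1 + K_p·G(s)) = 4.37/(s + 13 + 4.37) = 4.37/(s + 17.37).
Time constant τ = 1/17.37 = 0.0576 s.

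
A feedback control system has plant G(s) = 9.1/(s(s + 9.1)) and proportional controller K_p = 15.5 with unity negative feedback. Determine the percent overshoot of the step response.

27.2%

The closed-loop denominator s² + 9.1s + 141 gives ω_n = √141 = 11.88 and ζ = 9.1/(2ω_n) = 0.3831.
%OS = 100·exp(−πζ/√(1−ζ²)) = 100·exp(−π·0.3831/√0.8532) = 27.2%.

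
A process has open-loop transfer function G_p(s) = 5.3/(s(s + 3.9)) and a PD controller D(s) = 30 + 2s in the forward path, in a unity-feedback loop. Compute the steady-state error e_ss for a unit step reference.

0

The open loop D(s)G_p(s) has a pole at the origin (type 1), so the static position error constant is infinite and e_ss = 1/(1+∞) = 0.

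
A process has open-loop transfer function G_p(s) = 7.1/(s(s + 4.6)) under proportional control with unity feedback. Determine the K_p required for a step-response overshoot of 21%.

K_p = 3.76

From %OS = 100·exp(−πζ/√(1−ζ²)) = 21%, ζ = −ln(0.21)/√(π²+ln²(0.21)) = 0.4449.
Characteristic equation s² + 4.6s + 7.1K_p = 0 gives ζ = 4.6/(2√(7.1K_p)).
Setting ζ = 0.4449: √(7.1K_p) = 4.6/(2·0.4449) = 5.17, so K_p = 26.73/7.1 = 3.76.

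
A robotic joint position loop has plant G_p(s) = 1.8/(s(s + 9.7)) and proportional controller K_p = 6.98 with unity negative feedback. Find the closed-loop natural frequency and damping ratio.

With unity feedback the closed-loop characteristic equation is s² + 9.7s + 6.98·1.8 = s² + 9.7s + 12.56 = 0.
Matching s² + 2ζω_n s + ω_n²: ω_n = √12.56 = 3.545 rad/s and 2ζω_n = 9.7, so ζ = 9.7/(2·3.545) = 1.37.

ω_n = 3.54 rad/s, ζ = 1.37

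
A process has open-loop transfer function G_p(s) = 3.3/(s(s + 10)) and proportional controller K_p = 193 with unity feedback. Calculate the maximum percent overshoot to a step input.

From 1 + K_pG_p(s) = 0: s² + 10s + 636.9 = 0 ⇒ ω_n = 25.24, ζ = 0.1981.
%OS = 100·exp(−πζ/√(1−ζ²)) = 100·exp(−π·0.1981/√0.9607) = 53%.

53%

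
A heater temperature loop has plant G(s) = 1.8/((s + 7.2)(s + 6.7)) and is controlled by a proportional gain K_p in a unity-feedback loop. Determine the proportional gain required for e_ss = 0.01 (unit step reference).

The loop is type 0, so e_ss(step) = 1/(1 + K_pos) with K_pos = K_p·G(0).
G(0) = 0.03731. Require 1/(1 + K_p·0.03731) = 0.01, so 1 + 0.03731·K_p = 100.
K_p = (100 − 1)/0.03731 = 2650.

K_p = 2650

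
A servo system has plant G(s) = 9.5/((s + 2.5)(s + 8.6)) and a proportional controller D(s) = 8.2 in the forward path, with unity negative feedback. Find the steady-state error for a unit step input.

The loop is type 0. Static position error constant K_pos = D(0)·G(0) = 8.2·0.4419 = 3.623.
Steady-state error to a unit step: e_ss = 1/(1+K_pos) = 1/4.623 = 0.216.

0.216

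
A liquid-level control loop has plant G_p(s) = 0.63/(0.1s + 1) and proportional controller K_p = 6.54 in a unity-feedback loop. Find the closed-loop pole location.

s = -51.2

Closed loop: T(s) = K_p·G_p/(1+K_p·G_p) = 4.12/(0.1s + 1 + 4.12), with pole at s = −(1 + 4.12)/0.1 = −51.2.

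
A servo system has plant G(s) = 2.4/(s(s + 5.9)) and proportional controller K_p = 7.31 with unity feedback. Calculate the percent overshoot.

Closed-loop characteristic equation: s² + 5.9s + 17.54 = 0, so ω_n = 4.189 rad/s and ζ = 5.9/(2·4.189) = 0.7043.
%OS = 100·exp(−πζ/√(1−ζ²)) = 100·exp(−π·0.7043/√0.504) = 4.43%.

4.43%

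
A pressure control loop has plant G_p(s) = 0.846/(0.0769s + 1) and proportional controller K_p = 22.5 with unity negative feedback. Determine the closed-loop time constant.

τ = 0.00384 s

Closed loop: T(s) = K_p·G_p/(1+K_p·G_p) = 19.04/(0.0769s + 1 + 19.04), with pole at s = −(1 + 19.04)/0.0769 = −260.5.
Closed-loop time constant τ = 1/260.5 = 0.00384 s.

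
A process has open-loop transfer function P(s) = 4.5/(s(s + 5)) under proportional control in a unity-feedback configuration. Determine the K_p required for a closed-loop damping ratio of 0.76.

Closed-loop characteristic equation: s² + 5s + K_p·4.5 = 0.
So ω_n = √(4.5K_p) and 2ζω_n = 5, giving ζ = 5/(2√(4.5K_p)).
Setting ζ = 0.76: √(4.5K_p) = 5/(2·0.76) = 3.289, so K_p = 10.82/4.5 = 2.4.

K_p = 2.4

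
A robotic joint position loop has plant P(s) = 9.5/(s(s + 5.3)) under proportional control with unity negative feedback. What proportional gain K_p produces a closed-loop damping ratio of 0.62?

Closed-loop characteristic equation: s² + 5.3s + K_p·9.5 = 0.
So ω_n = √(9.5K_p) and 2ζω_n = 5.3, giving ζ = 5.3/(2√(9.5K_p)).
Setting ζ = 0.62: √(9.5K_p) = 5.3/(2·0.62) = 4.274, so K_p = 18.27/9.5 = 1.92.

K_p = 1.92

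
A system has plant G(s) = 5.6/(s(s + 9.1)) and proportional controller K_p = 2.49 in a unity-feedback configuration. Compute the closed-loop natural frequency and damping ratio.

ω_n = 3.73 rad/s, ζ = 1.22

The closed-loop denominator is s(s+9.1) + 2.49·5.6 = s² + 9.1s + 13.94.
So ω_n² = 13.94 ⇒ ω_n = 3.734 rad/s, and ζ = 9.1/(2ω_n) = 1.22.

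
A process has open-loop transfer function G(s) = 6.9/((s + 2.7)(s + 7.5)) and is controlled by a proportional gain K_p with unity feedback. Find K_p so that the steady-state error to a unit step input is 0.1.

Steady-state error for a unit step on this type-0 loop is 1/(1 + K_p·G(0)).
G(0) = 0.3407. Require 1/(1 + K_p·0.3407) = 0.1, so 1 + 0.3407·K_p = 10.
K_p = (10 − 1)/0.3407 = 26.4.

K_p = 26.4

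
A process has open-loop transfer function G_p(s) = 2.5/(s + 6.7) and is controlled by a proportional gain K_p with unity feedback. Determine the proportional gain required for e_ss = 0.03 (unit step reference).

For a type-0 loop with proportional control, e_ss = 1/(1 + K_p·G_p(0)).
G_p(0) = 0.3731. Require 1/(1 + K_p·0.3731) = 0.03, so 1 + 0.3731·K_p = 33.33.
K_p = (33.33 − 1)/0.3731 = 86.7.

K_p = 86.7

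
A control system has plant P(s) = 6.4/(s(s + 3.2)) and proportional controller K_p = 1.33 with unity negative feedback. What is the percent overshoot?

Closed-loop characteristic equation: s² + 3.2s + 8.512 = 0, so ω_n = 2.918 rad/s and ζ = 3.2/(2·2.918) = 0.5484.
%OS = 100·exp(−πζ/√(1−ζ²)) = 100·exp(−π·0.5484/√0.6992) = 12.7%.

12.7%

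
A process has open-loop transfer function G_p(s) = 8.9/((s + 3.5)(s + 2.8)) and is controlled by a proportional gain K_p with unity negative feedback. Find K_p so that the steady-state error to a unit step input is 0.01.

K_p = 109

The loop is type 0, so e_ss(step) = 1/(1 + K_pos) with K_pos = K_p·G_p(0).
G_p(0) = 0.9082. Require 1/(1 + K_p·0.9082) = 0.01, so 1 + 0.9082·K_p = 100.
K_p = (100 − 1)/0.9082 = 109.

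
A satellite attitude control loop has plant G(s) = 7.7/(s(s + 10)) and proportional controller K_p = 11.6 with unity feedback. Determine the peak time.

The closed-loop denominator s² + 10s + 89.32 gives ω_n = √89.32 = 9.451 and ζ = 10/(2ω_n) = 0.529.
Damped frequency ω_d = ω_n√(1−ζ²) = 8.02 rad/s, so peak time T_p = π/ω_d = 0.392 s.

T_p = 0.392 s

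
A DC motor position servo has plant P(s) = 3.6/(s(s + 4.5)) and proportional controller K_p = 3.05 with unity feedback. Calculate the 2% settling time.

From 1 + K_pP(s) = 0: s² + 4.5s + 10.98 = 0 ⇒ ω_n = 3.314, ζ = 0.679.
2% settling time T_s ≈ 4/(ζω_n) = 4/2.25 = 1.78 s.

T_s ≈ 1.78 s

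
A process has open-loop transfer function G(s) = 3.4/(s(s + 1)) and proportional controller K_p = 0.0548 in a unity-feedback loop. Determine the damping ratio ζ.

1 + K_p·G(s) = 0 gives s² + 1s + 0.1863 = 0.
So ω_n² = 0.1863 ⇒ ω_n = 0.4316 rad/s, and ζ = 1/(2ω_n) = 1.16.

ζ = 1.16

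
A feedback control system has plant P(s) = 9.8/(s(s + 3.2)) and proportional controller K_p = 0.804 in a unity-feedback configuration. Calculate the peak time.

Closed-loop characteristic equation: s² + 3.2s + 7.879 = 0, so ω_n = 2.807 rad/s and ζ = 3.2/(2·2.807) = 0.57.
Damped frequency ω_d = ω_n√(1−ζ²) = 2.306 rad/s, so peak time T_p = π/ω_d = 1.36 s.

T_p = 1.36 s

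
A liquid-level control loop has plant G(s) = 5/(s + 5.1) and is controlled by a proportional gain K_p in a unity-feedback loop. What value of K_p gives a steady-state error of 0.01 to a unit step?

The loop is type 0, so e_ss(step) = 1/(1 + K_pos) with K_pos = K_p·G(0).
G(0) = 0.9804. Require 1/(1 + K_p·0.9804) = 0.01, so 1 + 0.9804·K_p = 100.
K_p = (100 − 1)/0.9804 = 101.

K_p = 101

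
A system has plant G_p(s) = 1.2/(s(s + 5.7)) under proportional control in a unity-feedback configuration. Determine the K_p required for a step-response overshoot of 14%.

K_p = 24.1

From %OS = 100·exp(−πζ/√(1−ζ²)) = 14%, ζ = −ln(0.14)/√(π²+ln²(0.14)) = 0.5305.
Characteristic equation s² + 5.7s + 1.2K_p = 0 gives ζ = 5.7/(2√(1.2K_p)).
Setting ζ = 0.5305: √(1.2K_p) = 5.7/(2·0.5305) = 5.372, so K_p = 28.86/1.2 = 24.1.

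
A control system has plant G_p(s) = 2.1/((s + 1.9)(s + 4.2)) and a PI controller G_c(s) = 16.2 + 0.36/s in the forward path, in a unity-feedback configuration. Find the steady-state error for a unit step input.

0

The open loop G_c(s)G_p(s) has a pole at the origin (type 1), so the static position error constant is infinite and e_ss = 1/(1+∞) = 0.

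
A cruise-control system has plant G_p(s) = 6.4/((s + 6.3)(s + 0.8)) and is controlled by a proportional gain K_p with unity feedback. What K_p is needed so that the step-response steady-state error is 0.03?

Steady-state error for a unit step on this type-0 loop is 1/(1 + K_p·G_p(0)).
G_p(0) = 1.27. Require 1/(1 + K_p·1.27) = 0.03, so 1 + 1.27·K_p = 33.33.
K_p = (33.33 − 1)/1.27 = 25.5.

K_p = 25.5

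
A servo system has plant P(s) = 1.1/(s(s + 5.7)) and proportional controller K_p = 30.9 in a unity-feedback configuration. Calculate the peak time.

The closed-loop denominator s² + 5.7s + 33.99 gives ω_n = √33.99 = 5.83 and ζ = 5.7/(2ω_n) = 0.4888.
Damped frequency ω_d = ω_n√(1−ζ²) = 5.086 rad/s, so peak time T_p = π/ω_d = 0.618 s.

T_p = 0.618 s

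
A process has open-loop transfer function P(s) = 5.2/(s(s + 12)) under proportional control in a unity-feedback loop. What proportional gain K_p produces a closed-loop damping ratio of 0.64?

Closed-loop characteristic equation: s² + 12s + K_p·5.2 = 0.
So ω_n = √(5.2K_p) and 2ζω_n = 12, giving ζ = 12/(2√(5.2K_p)).
Setting ζ = 0.64: √(5.2K_p) = 12/(2·0.64) = 9.375, so K_p = 87.89/5.2 = 16.9.

K_p = 16.9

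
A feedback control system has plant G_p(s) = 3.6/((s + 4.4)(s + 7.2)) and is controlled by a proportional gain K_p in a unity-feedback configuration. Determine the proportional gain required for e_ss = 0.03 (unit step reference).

The loop is type 0, so e_ss(step) = 1/(1 + K_pos) with K_pos = K_p·G_p(0).
G_p(0) = 0.1136. Require 1/(1 + K_p·0.1136) = 0.03, so 1 + 0.1136·K_p = 33.33.
K_p = (33.33 − 1)/0.1136 = 285.

K_p = 285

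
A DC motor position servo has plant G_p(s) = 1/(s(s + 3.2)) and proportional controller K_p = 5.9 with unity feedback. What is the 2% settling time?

T_s ≈ 2.5 s

From 1 + K_pG_p(s) = 0: s² + 3.2s + 5.9 = 0 ⇒ ω_n = 2.429, ζ = 0.6587.
2% settling time T_s ≈ 4/(ζω_n) = 4/1.6 = 2.5 s.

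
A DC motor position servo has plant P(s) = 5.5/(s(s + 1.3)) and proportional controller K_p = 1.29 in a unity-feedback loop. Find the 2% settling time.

The closed-loop denominator s² + 1.3s + 7.095 gives ω_n = √7.095 = 2.664 and ζ = 1.3/(2ω_n) = 0.244.
2% settling time T_s ≈ 4/(ζω_n) = 4/0.65 = 6.15 s.

T_s ≈ 6.15 s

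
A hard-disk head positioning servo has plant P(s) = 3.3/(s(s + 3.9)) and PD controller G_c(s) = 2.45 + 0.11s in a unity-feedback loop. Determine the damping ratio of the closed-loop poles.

ζ = 0.75

Forward path: (2.45 + 0.11s)·3.3/(s(s+3.9)). The closed-loop characteristic equation is s² + (3.9 + 3.3·0.11)s + 3.3·2.45 = 0.
That is s² + 4.263s + 8.085 = 0, so ω_n = 2.843 rad/s and ζ = 4.263/(2·2.843) = 0.7496.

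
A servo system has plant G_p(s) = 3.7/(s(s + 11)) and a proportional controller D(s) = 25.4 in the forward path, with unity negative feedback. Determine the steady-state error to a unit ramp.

The loop has one pole at the origin (type 1). Velocity error constant K_v = lim_{s→0} s·D(s)G_p(s) = 25.4·3.7/11 = 8.544.
Steady-state error to a unit ramp: e_ss = 1/K_v = 0.117.

0.117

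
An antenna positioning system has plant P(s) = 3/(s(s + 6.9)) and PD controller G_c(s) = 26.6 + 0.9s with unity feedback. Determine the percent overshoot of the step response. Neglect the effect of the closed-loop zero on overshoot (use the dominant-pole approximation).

13.5%

Forward path: (26.6 + 0.9s)·3/(s(s+6.9)). The closed-loop characteristic equation is s² + (6.9 + 3·0.9)s + 3·26.6 = 0.
That is s² + 9.6s + 79.8 = 0, so ω_n = 8.933 rad/s and ζ = 9.6/(2·8.933) = 0.5373.
%OS = 100·exp(−πζ/√(1−ζ²)) = 13.5%.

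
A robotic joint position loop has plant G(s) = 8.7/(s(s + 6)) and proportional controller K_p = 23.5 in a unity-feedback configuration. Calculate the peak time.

Closed-loop characteristic equation: s² + 6s + 204.4 = 0, so ω_n = 14.3 rad/s and ζ = 6/(2·14.3) = 0.2098.
Damped frequency ω_d = ω_n√(1−ζ²) = 13.98 rad/s, so peak time T_p = π/ω_d = 0.225 s.

T_p = 0.225 s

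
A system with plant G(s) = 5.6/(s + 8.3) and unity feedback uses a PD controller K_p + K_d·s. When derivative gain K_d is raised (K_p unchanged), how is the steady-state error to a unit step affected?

unchanged

At s = 0 the derivative term contributes nothing: C(0) = K_p regardless of K_d, so K_pos = K_p·G(0) and e_ss are unchanged.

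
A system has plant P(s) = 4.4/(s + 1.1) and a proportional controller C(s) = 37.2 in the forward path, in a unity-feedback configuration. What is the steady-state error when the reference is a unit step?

0.00668

The loop is type 0. Static position error constant K_pos = C(0)·P(0) = 37.2·4 = 148.8.
Steady-state error to a unit step: e_ss = 1/(1+K_pos) = 1/149.8 = 0.00668.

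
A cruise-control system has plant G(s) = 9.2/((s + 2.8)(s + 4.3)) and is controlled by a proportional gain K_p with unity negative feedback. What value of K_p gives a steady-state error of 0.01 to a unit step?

For a type-0 loop with proportional control, e_ss = 1/(1 + K_p·G(0)).
G(0) = 0.7641. Require 1/(1 + K_p·0.7641) = 0.01, so 1 + 0.7641·K_p = 100.
K_p = (100 − 1)/0.7641 = 130.

K_p = 130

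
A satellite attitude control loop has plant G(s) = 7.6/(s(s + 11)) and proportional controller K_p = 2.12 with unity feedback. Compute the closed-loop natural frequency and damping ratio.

With unity feedback the closed-loop characteristic equation is s² + 11s + 2.12·7.6 = s² + 11s + 16.11 = 0.
Matching s² + 2ζω_n s + ω_n²: ω_n = √16.11 = 4.014 rad/s and 2ζω_n = 11, so ζ = 11/(2·4.014) = 1.37.

ω_n = 4.01 rad/s, ζ = 1.37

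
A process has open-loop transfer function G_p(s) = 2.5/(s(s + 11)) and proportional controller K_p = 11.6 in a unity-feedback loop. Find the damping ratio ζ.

With unity feedback the closed-loop characteristic equation is s² + 11s + 11.6·2.5 = s² + 11s + 29 = 0.
So ω_n² = 29 ⇒ ω_n = 5.385 rad/s, and ζ = 11/(2ω_n) = 1.02.

ζ = 1.02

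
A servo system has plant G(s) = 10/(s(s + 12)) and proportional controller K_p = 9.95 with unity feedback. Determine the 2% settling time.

From 1 + K_pG(s) = 0: s² + 12s + 99.5 = 0 ⇒ ω_n = 9.975, ζ = 0.6015.
2% settling time T_s ≈ 4/(ζω_n) = 4/6 = 0.667 s.

T_s ≈ 0.667 s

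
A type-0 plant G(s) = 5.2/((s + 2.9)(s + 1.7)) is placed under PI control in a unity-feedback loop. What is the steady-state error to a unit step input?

The PI controller's integrator makes the forward path type 1, so e_ss to a step is zero.

0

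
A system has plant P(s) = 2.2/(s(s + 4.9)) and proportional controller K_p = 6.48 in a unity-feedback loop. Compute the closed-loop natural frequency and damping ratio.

1 + K_p·P(s) = 0 gives s² + 4.9s + 14.26 = 0.
Matching s² + 2ζω_n s + ω_n²: ω_n = √14.26 = 3.776 rad/s and 2ζω_n = 4.9, so ζ = 4.9/(2·3.776) = 0.649.

ω_n = 3.78 rad/s, ζ = 0.649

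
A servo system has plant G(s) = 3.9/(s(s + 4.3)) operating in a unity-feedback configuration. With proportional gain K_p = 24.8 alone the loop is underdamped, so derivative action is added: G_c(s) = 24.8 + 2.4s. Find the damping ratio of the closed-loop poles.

Forward path: (24.8 + 2.4s)·3.9/(s(s+4.3)). The closed-loop characteristic equation is s² + (4.3 + 3.9·2.4)s + 3.9·24.8 = 0.
That is s² + 13.66s + 96.72 = 0, so ω_n = 9.835 rad/s and ζ = 13.66/(2·9.835) = 0.6945.

ζ = 0.694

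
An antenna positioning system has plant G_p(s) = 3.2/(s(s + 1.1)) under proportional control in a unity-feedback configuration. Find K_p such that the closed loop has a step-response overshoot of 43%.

From %OS = 100·exp(−πζ/√(1−ζ²)) = 43%, ζ = −ln(0.43)/√(π²+ln²(0.43)) = 0.2594.
Characteristic equation s² + 1.1s + 3.2K_p = 0 gives ζ = 1.1/(2√(3.2K_p)).
Setting ζ = 0.2594: √(3.2K_p) = 1.1/(2·0.2594) = 2.12, so K_p = 4.494/3.2 = 1.4.

K_p = 1.4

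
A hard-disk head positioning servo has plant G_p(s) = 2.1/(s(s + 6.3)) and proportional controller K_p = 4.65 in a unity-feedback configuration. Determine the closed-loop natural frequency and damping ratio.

ω_n = 3.12 rad/s, ζ = 1.01

The closed-loop denominator is s(s+6.3) + 4.65·2.1 = s² + 6.3s + 9.765.
Matching s² + 2ζω_n s + ω_n²: ω_n = √9.765 = 3.125 rad/s and 2ζω_n = 6.3, so ζ = 6.3/(2·3.125) = 1.01.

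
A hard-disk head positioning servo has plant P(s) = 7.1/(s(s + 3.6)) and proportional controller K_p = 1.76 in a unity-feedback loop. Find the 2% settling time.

T_s ≈ 2.22 s

Closed-loop characteristic equation: s² + 3.6s + 12.5 = 0, so ω_n = 3.535 rad/s and ζ = 3.6/(2·3.535) = 0.5092.
2% settling time T_s ≈ 4/(ζω_n) = 4/1.8 = 2.22 s.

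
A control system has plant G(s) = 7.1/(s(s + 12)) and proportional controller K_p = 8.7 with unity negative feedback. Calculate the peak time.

T_p = 0.619 s

Closed-loop characteristic equation: s² + 12s + 61.77 = 0, so ω_n = 7.859 rad/s and ζ = 12/(2·7.859) = 0.7634.
Damped frequency ω_d = ω_n√(1−ζ²) = 5.076 rad/s, so peak time T_p = π/ω_d = 0.619 s.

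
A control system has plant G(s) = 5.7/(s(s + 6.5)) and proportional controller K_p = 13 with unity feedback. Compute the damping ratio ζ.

1 + K_p·G(s) = 0 gives s² + 6.5s + 74.1 = 0.
Matching s² + 2ζω_n s + ω_n²: ω_n = √74.1 = 8.608 rad/s and 2ζω_n = 6.5, so ζ = 6.5/(2·8.608) = 0.378.

ζ = 0.378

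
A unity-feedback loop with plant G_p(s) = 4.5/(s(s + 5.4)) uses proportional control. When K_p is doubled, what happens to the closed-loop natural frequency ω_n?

increase

ω_n = √(4.5·K_p), which grows with K_p.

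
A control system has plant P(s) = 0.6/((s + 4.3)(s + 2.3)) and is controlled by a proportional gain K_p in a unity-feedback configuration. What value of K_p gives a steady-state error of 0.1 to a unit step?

K_p = 148

For a type-0 loop with proportional control, e_ss = 1/(1 + K_p·P(0)).
P(0) = 0.06067. Require 1/(1 + K_p·0.06067) = 0.1, so 1 + 0.06067·K_p = 10.
K_p = (10 − 1)/0.06067 = 148.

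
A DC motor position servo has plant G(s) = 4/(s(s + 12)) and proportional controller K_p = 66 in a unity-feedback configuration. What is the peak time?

From 1 + K_pG(s) = 0: s² + 12s + 264 = 0 ⇒ ω_n = 16.25, ζ = 0.3693.
Damped frequency ω_d = ω_n√(1−ζ²) = 15.1 rad/s, so peak time T_p = π/ω_d = 0.208 s.

T_p = 0.208 s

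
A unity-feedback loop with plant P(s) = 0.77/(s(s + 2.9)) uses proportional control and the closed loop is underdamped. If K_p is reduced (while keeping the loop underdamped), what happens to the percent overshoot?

decrease

ζ = 2.9/(2√(0.77K_p)) rises as K_p falls; higher damping means less overshoot.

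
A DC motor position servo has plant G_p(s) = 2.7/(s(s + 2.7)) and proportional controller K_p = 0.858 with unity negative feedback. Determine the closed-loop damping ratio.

ζ = 0.887

The closed-loop denominator is s(s+2.7) + 0.858·2.7 = s² + 2.7s + 2.317.
So ω_n² = 2.317 ⇒ ω_n = 1.522 rad/s, and ζ = 2.7/(2ω_n) = 0.887.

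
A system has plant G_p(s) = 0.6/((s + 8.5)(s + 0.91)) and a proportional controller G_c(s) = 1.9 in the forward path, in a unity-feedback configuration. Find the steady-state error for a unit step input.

0.872

The loop is type 0. Static position error constant K_pos = G_c(0)·G_p(0) = 1.9·0.07757 = 0.1474.
Steady-state error to a unit step: e_ss = 1/(1+K_pos) = 1/1.147 = 0.872.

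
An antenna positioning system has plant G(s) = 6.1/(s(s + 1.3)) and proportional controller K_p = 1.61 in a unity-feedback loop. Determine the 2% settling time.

T_s ≈ 6.15 s

The closed-loop denominator s² + 1.3s + 9.821 gives ω_n = √9.821 = 3.134 and ζ = 1.3/(2ω_n) = 0.2074.
2% settling time T_s ≈ 4/(ζω_n) = 4/0.65 = 6.15 s.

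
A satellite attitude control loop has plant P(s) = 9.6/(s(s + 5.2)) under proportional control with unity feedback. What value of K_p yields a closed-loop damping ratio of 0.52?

K_p = 2.6

Closed-loop characteristic equation: s² + 5.2s + K_p·9.6 = 0.
So ω_n = √(9.6K_p) and 2ζω_n = 5.2, giving ζ = 5.2/(2√(9.6K_p)).
Setting ζ = 0.52: √(9.6K_p) = 5.2/(2·0.52) = 5, so K_p = 25/9.6 = 2.6.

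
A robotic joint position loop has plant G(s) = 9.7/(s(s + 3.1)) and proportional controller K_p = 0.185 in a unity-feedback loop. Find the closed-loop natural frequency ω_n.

The closed-loop denominator is s(s+3.1) + 0.185·9.7 = s² + 3.1s + 1.794.
Matching s² + 2ζω_n s + ω_n²: ω_n = √1.794 = 1.34 rad/s and 2ζω_n = 3.1, so ζ = 3.1/(2·1.34) = 1.16.

ω_n = 1.34 rad/s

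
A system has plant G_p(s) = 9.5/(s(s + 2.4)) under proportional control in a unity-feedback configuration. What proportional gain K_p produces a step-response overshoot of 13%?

From %OS = 100·exp(−πζ/√(1−ζ²)) = 13%, ζ = −ln(0.13)/√(π²+ln²(0.13)) = 0.5446.
Characteristic equation s² + 2.4s + 9.5K_p = 0 gives ζ = 2.4/(2√(9.5K_p)).
Setting ζ = 0.5446: √(9.5K_p) = 2.4/(2·0.5446) = 2.203, so K_p = 4.854/9.5 = 0.511.

K_p = 0.511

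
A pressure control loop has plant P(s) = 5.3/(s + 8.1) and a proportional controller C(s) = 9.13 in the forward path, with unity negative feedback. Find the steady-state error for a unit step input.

0.143

The loop is type 0. Static position error constant K_pos = C(0)·P(0) = 9.13·0.6543 = 5.974.
Steady-state error to a unit step: e_ss = 1/(1+K_pos) = 1/6.974 = 0.143.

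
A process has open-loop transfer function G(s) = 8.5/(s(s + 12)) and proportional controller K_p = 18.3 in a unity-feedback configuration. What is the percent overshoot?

17.8%

The closed-loop denominator s² + 12s + 155.6 gives ω_n = √155.6 = 12.47 and ζ = 12/(2ω_n) = 0.4811.
%OS = 100·exp(−πζ/√(1−ζ²)) = 100·exp(−π·0.4811/√0.7686) = 17.8%.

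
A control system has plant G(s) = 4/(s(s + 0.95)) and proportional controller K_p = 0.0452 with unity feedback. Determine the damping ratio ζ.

ζ = 1.12

With unity feedback the closed-loop characteristic equation is s² + 0.95s + 0.0452·4 = s² + 0.95s + 0.1808 = 0.
So ω_n² = 0.1808 ⇒ ω_n = 0.4252 rad/s, and ζ = 0.95/(2ω_n) = 1.12.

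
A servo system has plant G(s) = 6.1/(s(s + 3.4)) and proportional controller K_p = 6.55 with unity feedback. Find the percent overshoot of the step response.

41.6%

Closed-loop characteristic equation: s² + 3.4s + 39.95 = 0, so ω_n = 6.321 rad/s and ζ = 3.4/(2·6.321) = 0.2689.
%OS = 100·exp(−πζ/√(1−ζ²)) = 100·exp(−π·0.2689/√0.9277) = 41.6%.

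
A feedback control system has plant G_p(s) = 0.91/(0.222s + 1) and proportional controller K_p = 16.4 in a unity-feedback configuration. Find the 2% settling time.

Closed loop: T(s) = K_p·G_p/(1+K_p·G_p) = 14.92/(0.222s + 1 + 14.92), with pole at s = −(1 + 14.92)/0.222 = −71.73.
τ = 1/71.73 = 0.01394 s, so 2% settling time ≈ 4τ = 0.0558 s.

T_s ≈ 0.0558 s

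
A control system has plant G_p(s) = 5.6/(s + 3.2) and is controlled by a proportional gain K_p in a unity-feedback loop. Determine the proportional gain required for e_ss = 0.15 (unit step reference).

K_p = 3.24

The loop is type 0, so e_ss(step) = 1/(1 + K_pos) with K_pos = K_p·G_p(0).
G_p(0) = 1.75. Require 1/(1 + K_p·1.75) = 0.15, so 1 + 1.75·K_p = 6.667.
K_p = (6.667 − 1)/1.75 = 3.24.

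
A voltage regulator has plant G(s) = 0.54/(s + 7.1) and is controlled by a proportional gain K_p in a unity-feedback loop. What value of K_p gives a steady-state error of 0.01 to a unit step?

Steady-state error for a unit step on this type-0 loop is 1/(1 + K_p·G(0)).
G(0) = 0.07606. Require 1/(1 + K_p·0.07606) = 0.01, so 1 + 0.07606·K_p = 100.
K_p = (100 − 1)/0.07606 = 1300.

K_p = 1300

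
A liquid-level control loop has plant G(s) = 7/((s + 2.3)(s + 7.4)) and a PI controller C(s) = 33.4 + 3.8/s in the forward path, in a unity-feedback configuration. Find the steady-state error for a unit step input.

The open loop C(s)G(s) has a pole at the origin (type 1), so the static position error constant is infinite and e_ss = 1/(1+∞) = 0.

0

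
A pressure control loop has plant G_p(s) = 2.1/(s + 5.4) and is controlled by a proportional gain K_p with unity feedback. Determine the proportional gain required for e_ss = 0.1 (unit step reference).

For a type-0 loop with proportional control, e_ss = 1/(1 + K_p·G_p(0)).
G_p(0) = 0.3889. Require 1/(1 + K_p·0.3889) = 0.1, so 1 + 0.3889·K_p = 10.
K_p = (10 − 1)/0.3889 = 23.1.

K_p = 23.1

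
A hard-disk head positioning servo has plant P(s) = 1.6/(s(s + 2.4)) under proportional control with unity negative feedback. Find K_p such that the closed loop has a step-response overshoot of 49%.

K_p = 18.4

From %OS = 100·exp(−πζ/√(1−ζ²)) = 49%, ζ = −ln(0.49)/√(π²+ln²(0.49)) = 0.2214.
Characteristic equation s² + 2.4s + 1.6K_p = 0 gives ζ = 2.4/(2√(1.6K_p)).
Setting ζ = 0.2214: √(1.6K_p) = 2.4/(2·0.2214) = 5.419, so K_p = 29.37/1.6 = 18.4.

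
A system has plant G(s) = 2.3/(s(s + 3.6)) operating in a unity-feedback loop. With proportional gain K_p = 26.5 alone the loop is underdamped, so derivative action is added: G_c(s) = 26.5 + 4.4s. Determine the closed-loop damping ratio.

ζ = 0.879

Forward path: (26.5 + 4.4s)·2.3/(s(s+3.6)). The closed-loop characteristic equation is s² + (3.6 + 2.3·4.4)s + 2.3·26.5 = 0.
That is s² + 13.72s + 60.95 = 0, so ω_n = 7.807 rad/s and ζ = 13.72/(2·7.807) = 0.8787.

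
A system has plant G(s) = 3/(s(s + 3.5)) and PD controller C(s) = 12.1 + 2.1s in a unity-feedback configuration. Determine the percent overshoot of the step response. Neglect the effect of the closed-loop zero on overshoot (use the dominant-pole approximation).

Forward path: (12.1 + 2.1s)·3/(s(s+3.5)). The closed-loop characteristic equation is s² + (3.5 + 3·2.1)s + 3·12.1 = 0.
That is s² + 9.8s + 36.3 = 0, so ω_n = 6.025 rad/s and ζ = 9.8/(2·6.025) = 0.8133.
%OS = 100·exp(−πζ/√(1−ζ²)) = 1.24%.

1.24%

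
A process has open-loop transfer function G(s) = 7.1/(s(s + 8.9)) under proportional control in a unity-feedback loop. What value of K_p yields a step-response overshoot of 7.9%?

From %OS = 100·exp(−πζ/√(1−ζ²)) = 7.9%, ζ = −ln(0.079)/√(π²+ln²(0.079)) = 0.6285.
Characteristic equation s² + 8.9s + 7.1K_p = 0 gives ζ = 8.9/(2√(7.1K_p)).
Setting ζ = 0.6285: √(7.1K_p) = 8.9/(2·0.6285) = 7.081, so K_p = 50.14/7.1 = 7.06.

K_p = 7.06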